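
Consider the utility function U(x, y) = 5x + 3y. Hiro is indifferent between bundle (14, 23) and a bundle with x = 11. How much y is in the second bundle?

y = 28

U(14, 23) = 139.
Set U(11, y) = 139 and solve.
5·11 + 3y = 139 ⇒ 3y = 84 ⇒ y = 28.
Check: U(11, 28) = 139.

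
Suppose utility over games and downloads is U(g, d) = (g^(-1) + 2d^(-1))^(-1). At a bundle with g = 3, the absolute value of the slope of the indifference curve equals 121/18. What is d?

For CES with ρ = -1, MRS = (1/2)·(d/g)^2.
Setting (1/2)·(d/3)^2 = 121/18 gives (d/3)^2 = 121/9, so d/3 = 11/3 and d = 11.

d = 11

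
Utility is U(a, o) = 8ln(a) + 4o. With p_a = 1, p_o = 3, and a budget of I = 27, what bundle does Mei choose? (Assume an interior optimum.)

MU_a = 8/a, MU_o = 4.
MRS = 8/a ÷ 4.
Tangency: set MRS = p_a/p_o = 1/3.
MRS depends only on a: 2/a = 1/3 ⇒ a* = 2/(1/3) = 6.
From the budget, 3·o = 27 − 1·6 = 21, so o* = 7.

a* = 6, o* = 7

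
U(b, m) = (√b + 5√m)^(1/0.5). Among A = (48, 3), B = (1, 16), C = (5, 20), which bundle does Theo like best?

Evaluate utility at each bundle:
U(A) = 243.000.
U(B) = 441.000.
U(C) = 605.000.
Highest utility is C, so C ≻ B ≻ A.

Bundle C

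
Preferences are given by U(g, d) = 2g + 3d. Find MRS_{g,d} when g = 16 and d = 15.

MRS = 2/3

MU_g = 2, MU_d = 3, so MRS = 2/3 at every bundle.
At (16, 15): MRS = 2/3.
So at (16, 15) the consumer would give up 2/3 units of d for one more unit of g.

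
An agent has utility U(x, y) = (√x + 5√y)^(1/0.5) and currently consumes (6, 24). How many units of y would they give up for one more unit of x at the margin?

MRS = 0.4

For CES with ρ = 0.5, MRS = (1/5)·√(y/x).
At (6, 24): MRS = 0.4.
That is, one extra unit of x is worth 0.4 units of y at the margin.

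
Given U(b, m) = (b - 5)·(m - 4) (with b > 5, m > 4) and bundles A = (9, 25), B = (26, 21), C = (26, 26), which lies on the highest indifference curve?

Evaluate utility at each bundle:
U(A) = 84.
U(B) = 357.
U(C) = 462.
Highest utility is C, so C ≻ B ≻ A.

Bundle C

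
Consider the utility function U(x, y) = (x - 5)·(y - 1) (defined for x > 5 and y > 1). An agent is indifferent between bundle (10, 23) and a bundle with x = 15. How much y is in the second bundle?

U(10, 23) = 110.
Set U(15, y) = 110 and solve.
With x = 15: (15 − 5) = 10, so (y − 1) = 110/10 = 11.
So y = 1 + 11 = 12.
Check: U(15, 12) = 110.

y = 12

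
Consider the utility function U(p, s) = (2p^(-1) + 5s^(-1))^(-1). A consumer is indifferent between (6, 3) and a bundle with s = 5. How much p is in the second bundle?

U depends on (p, s) only through S = 2p^(-1) + 5s^(-1), so equal utility means equal S. At (6, 3): S = 2.
With s = 5: 5·5^(-1) = 1, so 2p^(-1) = 2 − 1 = 1, i.e. p^(-1) = 0.5.
Hence p = 1/0.5 = 2.
Check: U(2, 5) = 0.5.

p = 2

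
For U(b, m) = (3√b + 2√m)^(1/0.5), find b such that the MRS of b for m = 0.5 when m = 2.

b = 18

For CES with ρ = 0.5, MRS = (3/2)·√(m/b).
Setting (3/2)·√(2/b) = 0.5 gives √(2/b) = 1/3, so 2/b = 1/9 and b = 18.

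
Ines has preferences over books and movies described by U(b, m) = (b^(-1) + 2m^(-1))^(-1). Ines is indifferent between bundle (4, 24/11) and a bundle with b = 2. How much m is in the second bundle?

U depends on (b, m) only through S = b^(-1) + 2m^(-1), so equal utility means equal S. At (4, 24/11): S = 7/6.
With b = 2: 2^(-1) = 0.5, so 2m^(-1) = 7/6 − 0.5 = 2/3, i.e. m^(-1) = 1/3.
Hence m = 1/(1/3) = 3.
Check: U(2, 3) = 0.8571.

m = 3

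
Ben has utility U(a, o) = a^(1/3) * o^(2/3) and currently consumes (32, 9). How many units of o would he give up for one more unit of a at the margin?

MU_a = 1/3·a^(-2/3)·o^(2/3) and MU_o = 2/3·a^(1/3)·o^(-1/3).
MRS = MU_a/MU_o = (0.5)·o/a.
At (32, 9): MRS = 9/64.
The indifference curve has slope −9/64 at this bundle.

MRS = 9/64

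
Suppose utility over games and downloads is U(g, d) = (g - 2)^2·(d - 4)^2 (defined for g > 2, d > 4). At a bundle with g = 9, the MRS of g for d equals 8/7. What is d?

d = 12

MU_g = 2·(g−2)·(d−4)^2, MU_d = 2·(g−2)^2·(d−4).
MRS = (d−4)/(g−2).
Substitute g = 9: MRS = (d − 4)/7. Setting this equal to 8/7 gives d − 4 = (8/7)·7 = 8, so d = 12.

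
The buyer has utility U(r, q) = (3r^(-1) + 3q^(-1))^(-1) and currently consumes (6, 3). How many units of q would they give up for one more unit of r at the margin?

For CES with ρ = -1, MRS = (q/r)^2.
At (6, 3): MRS = 0.25.
So at (6, 3) the consumer would give up 0.25 units of q for one more unit of r.

MRS = 0.25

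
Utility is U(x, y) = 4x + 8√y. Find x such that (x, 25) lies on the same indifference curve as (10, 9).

x = 6

U(10, 9) = 64.
Set U(x, 25) = 64 and solve.
With y = 25: √25 = 5, so 4x = 64 − 8·5 = 24 and x = 6.
Check: U(6, 25) = 64.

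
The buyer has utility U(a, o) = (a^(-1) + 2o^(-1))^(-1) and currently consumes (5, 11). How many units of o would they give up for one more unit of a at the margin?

For CES with ρ = -1, MRS = (1/2)·(o/a)^2.
At (5, 11): MRS = 121/50.
That is, one extra unit of a is worth 121/50 units of o at the margin.

MRS = 121/50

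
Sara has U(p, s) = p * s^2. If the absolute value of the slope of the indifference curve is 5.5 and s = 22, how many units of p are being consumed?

MU_p = s^2 and MU_s = 2·p·s.
MRS = MU_p/MU_s = (1/2)·s/p.
Substitute s = 22: MRS = 11/p. Setting 11/p = 5.5 gives p = 11/5.5 = 2.

p = 2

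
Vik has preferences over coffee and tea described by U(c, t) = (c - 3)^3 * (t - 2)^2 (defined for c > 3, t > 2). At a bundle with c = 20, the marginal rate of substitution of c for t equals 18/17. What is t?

t = 14

MU_c = 3·(c−3)^2·(t−2)^2, MU_t = 2·(c−3)^3·(t−2).
MRS = (3/2)·(t−2)/(c−3).
Substitute c = 20: MRS = (t − 2)/(34/3). Setting this equal to 18/17 gives t − 2 = (18/17)·(34/3) = 12, so t = 14.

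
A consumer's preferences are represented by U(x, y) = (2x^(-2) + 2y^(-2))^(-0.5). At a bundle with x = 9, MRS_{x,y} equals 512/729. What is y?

For CES with ρ = -2, MRS = (y/x)^3.
Setting (y/9)^3 = 512/729 gives y/9 = 8/9 and y = 8.

y = 8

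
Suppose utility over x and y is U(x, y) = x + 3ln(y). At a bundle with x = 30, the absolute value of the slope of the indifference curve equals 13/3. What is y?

MU_x = 1, MU_y = 3/y.
MRS = 1 ÷ (3/y).
MRS depends only on y: (1/3)·y = 13/3 ⇒ y = (13/3)/(1/3) = 13.

y = 13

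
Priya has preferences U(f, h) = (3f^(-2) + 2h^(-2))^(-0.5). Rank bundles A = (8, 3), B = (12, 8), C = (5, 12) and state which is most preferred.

Evaluate utility at each bundle:
U(A) = 1.928.
U(B) = 4.382.
U(C) = 2.733.
Highest utility is B, so B ≻ C ≻ A.

Bundle B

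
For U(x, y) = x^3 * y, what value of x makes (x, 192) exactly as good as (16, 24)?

x = 8

U(16, 24) = 98304.
Set U(x, 192) = 98304 and solve.
With y = 192: x^3 = 98304/192 = 512; taking the cube root, x = 8.
Check: U(8, 192) = 98304.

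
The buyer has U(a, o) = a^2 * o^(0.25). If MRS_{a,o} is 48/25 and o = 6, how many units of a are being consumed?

MU_a = 2·a·o^(0.25) and MU_o = 0.25·a^2·o^(-0.75).
MRS = MU_a/MU_o = (8)·o/a.
Substitute o = 6: MRS = 48/a. Setting 48/a = 48/25 gives a = 48/(48/25) = 25.

a = 25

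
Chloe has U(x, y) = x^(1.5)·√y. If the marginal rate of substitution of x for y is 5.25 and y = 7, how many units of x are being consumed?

MU_x = 1.5·√x·√y and MU_y = 0.5·x^(1.5)·y^(-0.5).
MRS = MU_x/MU_y = (3)·y/x.
Substitute y = 7: MRS = 21/x. Setting 21/x = 5.25 gives x = 21/5.25 = 4.

x = 4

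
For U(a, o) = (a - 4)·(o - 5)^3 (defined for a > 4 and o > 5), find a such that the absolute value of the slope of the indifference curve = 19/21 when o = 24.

MU_a = (o−5)^3, MU_o = 3·(a−4)·(o−5)^2.
MRS = (1/3)·(o−5)/(a−4).
Substitute o = 24: MRS = (19/3)/(a − 4). Setting this equal to 19/21 gives a − 4 = (19/3)/(19/21) = 7, so a = 11.

a = 11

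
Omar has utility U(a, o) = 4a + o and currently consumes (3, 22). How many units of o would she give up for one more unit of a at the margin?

MRS = 4

MU_a = 4, MU_o = 1, so MRS = 4/1 = 4 at every bundle.
At (3, 22): MRS = 4.
That is, one extra unit of a is worth 4 units of o at the margin.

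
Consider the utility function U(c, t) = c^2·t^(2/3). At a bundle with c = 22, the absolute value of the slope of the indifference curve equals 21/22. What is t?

t = 7

MU_c = 2·c·t^(2/3) and MU_t = 2/3·c^2·t^(-1/3).
MRS = MU_c/MU_t = (3)·t/c.
Substitute c = 22: MRS = t/(22/3). Setting t/(22/3) = 21/22 gives t = (21/22)·(22/3) = 7.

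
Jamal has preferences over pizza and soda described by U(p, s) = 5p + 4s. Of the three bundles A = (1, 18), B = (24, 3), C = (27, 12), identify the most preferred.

Bundle C

Evaluate utility at each bundle:
U(A) = 77.
U(B) = 132.
U(C) = 183.
Highest utility is C, so C ≻ B ≻ A.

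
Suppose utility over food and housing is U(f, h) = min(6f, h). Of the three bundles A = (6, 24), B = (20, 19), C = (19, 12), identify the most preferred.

Bundle A

Evaluate utility at each bundle:
U(A) = 24.
U(B) = 19.
U(C) = 12.
Highest utility is A, so A ≻ B ≻ C.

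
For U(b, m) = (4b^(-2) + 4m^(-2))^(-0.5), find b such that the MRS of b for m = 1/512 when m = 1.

For CES with ρ = -2, MRS = (m/b)^3.
Setting (1/b)^3 = 1/512 gives 1/b = 0.125 and b = 8.

b = 8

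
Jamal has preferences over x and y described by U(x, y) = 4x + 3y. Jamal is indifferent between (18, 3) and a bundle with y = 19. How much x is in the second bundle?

U(18, 3) = 81.
Set U(x, 19) = 81 and solve.
4x + 3·19 = 81 ⇒ 4x = 24 ⇒ x = 6.
Check: U(6, 19) = 81.

x = 6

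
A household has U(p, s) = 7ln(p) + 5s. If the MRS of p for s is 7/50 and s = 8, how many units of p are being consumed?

MU_p = 7/p, MU_s = 5.
MRS = 7/p ÷ 5.
MRS depends only on p: 1.4/p = 7/50 ⇒ p = 1.4/(7/50) = 10.

p = 10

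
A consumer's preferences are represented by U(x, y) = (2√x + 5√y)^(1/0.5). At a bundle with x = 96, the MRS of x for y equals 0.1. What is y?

For CES with ρ = 0.5, MRS = (2/5)·√(y/x).
Setting (2/5)·√(y/96) = 0.1 gives √(y/96) = 0.25, so y/96 = 1/16 and y = 6.

y = 6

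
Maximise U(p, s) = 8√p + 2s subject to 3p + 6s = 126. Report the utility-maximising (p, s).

p* = 16, s* = 13

MU_p = 8/(2√p), MU_s = 2.
MRS = 8/(2√p) ÷ 2.
Tangency: set MRS = p_p/p_s = 3/6 = 0.5.
MRS depends only on p: 2/√p = 0.5 ⇒ √p = 2/0.5 = 4 ⇒ p* = 16.
From the budget, 6·s = 126 − 3·16 = 78, so s* = 13.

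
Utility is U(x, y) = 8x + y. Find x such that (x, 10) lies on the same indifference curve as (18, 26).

x = 20

U(18, 26) = 170.
Set U(x, 10) = 170 and solve.
8x + 10 = 170 ⇒ 8x = 160 ⇒ x = 20.
Check: U(20, 10) = 170.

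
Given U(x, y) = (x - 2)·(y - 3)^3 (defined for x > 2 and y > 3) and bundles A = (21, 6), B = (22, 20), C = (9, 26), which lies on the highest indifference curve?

Bundle B

Evaluate utility at each bundle:
U(A) = 513.
U(B) = 98260.
U(C) = 85169.
Highest utility is B, so B ≻ C ≻ A.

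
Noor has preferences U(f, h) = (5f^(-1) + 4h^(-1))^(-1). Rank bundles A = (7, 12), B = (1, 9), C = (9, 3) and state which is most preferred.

Evaluate utility at each bundle:
U(A) = 0.955.
U(B) = 0.184.
U(C) = 0.529.
Highest utility is A, so A ≻ C ≻ B.

Bundle A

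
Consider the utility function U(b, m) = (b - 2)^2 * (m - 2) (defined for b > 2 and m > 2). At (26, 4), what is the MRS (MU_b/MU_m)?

MRS = 1/6

MU_b = 2·(b−2)·(m−2), MU_m = (b−2)^2.
MRS = (2/1)·(m−2)/(b−2).
At (26, 4): MRS = 1/6.
So at (26, 4) the consumer would give up 1/6 units of m for one more unit of b.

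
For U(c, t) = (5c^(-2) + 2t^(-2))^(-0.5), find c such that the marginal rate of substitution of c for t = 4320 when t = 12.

c = 1

For CES with ρ = -2, MRS = (5/2)·(t/c)^3.
Setting (5/2)·(12/c)^3 = 4320 gives (12/c)^3 = 1728, so 12/c = 12 and c = 1.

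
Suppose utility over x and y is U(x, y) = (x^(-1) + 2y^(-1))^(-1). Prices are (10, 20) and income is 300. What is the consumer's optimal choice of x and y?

x* = 10, y* = 10

For CES with ρ = -1, MRS = (1/2)·(y/x)^2.
Tangency: set MRS = p_x/p_y = 10/20 = 0.5.
So (y/x)^2 = 1; taking the square root, y/x = 1, i.e. y = x.
Substitute into the budget 10·x + 20·y = 300: 30·x = 300, so x* = 10 and y* = 10.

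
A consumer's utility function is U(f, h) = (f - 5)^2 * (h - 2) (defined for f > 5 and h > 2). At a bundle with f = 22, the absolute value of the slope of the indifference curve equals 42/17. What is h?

MU_f = 2·(f−5)·(h−2), MU_h = (f−5)^2.
MRS = (2/1)·(h−2)/(f−5).
Substitute f = 22: MRS = (h − 2)/8.5. Setting this equal to 42/17 gives h − 2 = (42/17)·8.5 = 21, so h = 23.

h = 23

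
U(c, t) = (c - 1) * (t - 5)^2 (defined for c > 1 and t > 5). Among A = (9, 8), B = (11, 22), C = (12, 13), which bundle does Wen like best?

Bundle B

Evaluate utility at each bundle:
U(A) = 72.
U(B) = 2890.
U(C) = 704.
Highest utility is B, so B ≻ C ≻ A.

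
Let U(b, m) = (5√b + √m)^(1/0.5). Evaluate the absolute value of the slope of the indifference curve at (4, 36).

For CES with ρ = 0.5, MRS = (5/1)·√(m/b).
At (4, 36): MRS = 15.
The indifference curve has slope −15 at this bundle.

MRS = 15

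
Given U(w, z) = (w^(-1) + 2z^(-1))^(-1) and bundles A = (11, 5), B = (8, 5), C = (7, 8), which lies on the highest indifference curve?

Bundle C

Evaluate utility at each bundle:
U(A) = 2.037.
U(B) = 1.905.
U(C) = 2.545.
Highest utility is C, so C ≻ A ≻ B.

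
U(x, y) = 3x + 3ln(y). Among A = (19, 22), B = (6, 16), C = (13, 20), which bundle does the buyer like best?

Evaluate utility at each bundle:
U(A) = 66.273.
U(B) = 26.318.
U(C) = 47.987.
Highest utility is A, so A ≻ C ≻ B.

Bundle A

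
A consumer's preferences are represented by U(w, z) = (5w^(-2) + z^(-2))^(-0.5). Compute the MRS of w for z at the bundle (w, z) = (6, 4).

For CES with ρ = -2, MRS = (5/1)·(z/w)^3.
At (6, 4): MRS = 40/27.
The indifference curve has slope −40/27 at this bundle.

MRS = 40/27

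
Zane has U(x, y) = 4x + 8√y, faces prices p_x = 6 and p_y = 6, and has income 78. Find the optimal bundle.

MU_x = 4, MU_y = 8/(2√y).
MRS = 4 ÷ (8/(2√y)).
Tangency: set MRS = p_x/p_y = 6/6 = 1.
MRS depends only on y: √y = 1 ⇒ √y = 1 ⇒ y* = 1.
From the budget, 6·x = 78 − 6·1 = 72, so x* = 12.

x* = 12, y* = 1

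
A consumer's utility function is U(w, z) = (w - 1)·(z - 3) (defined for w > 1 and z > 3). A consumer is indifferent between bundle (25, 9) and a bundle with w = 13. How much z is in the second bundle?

z = 15

U(25, 9) = 144.
Set U(13, z) = 144 and solve.
With w = 13: (13 − 1) = 12, so (z − 3) = 144/12 = 12.
So z = 3 + 12 = 15.
Check: U(13, 15) = 144.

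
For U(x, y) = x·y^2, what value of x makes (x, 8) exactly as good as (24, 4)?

x = 6

U(24, 4) = 384.
Set U(x, 8) = 384 and solve.
With y = 8: 8^2 = 64, so x = 384/64 = 6.
Check: U(6, 8) = 384.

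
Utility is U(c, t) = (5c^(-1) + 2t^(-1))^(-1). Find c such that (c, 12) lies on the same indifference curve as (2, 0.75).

c = 1

U depends on (c, t) only through S = 5c^(-1) + 2t^(-1), so equal utility means equal S. At (2, 0.75): S = 31/6.
With t = 12: 2·12^(-1) = 1/6, so 5c^(-1) = 31/6 − 1/6 = 5, i.e. c^(-1) = 1.
Hence c = 1/1 = 1.
Check: U(1, 12) = 0.1935.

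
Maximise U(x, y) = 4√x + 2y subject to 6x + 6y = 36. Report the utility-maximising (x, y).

x* = 1, y* = 5

MU_x = 4/(2√x), MU_y = 2.
MRS = 4/(2√x) ÷ 2.
Tangency: set MRS = p_x/p_y = 6/6 = 1.
MRS depends only on x: 1/√x = 1 ⇒ √x = 1/1 = 1 ⇒ x* = 1.
From the budget, 6·y = 36 − 6·1 = 30, so y* = 5.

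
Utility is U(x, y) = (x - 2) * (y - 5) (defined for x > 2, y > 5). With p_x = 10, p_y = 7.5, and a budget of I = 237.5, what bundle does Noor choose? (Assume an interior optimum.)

x* = 11, y* = 17

MU_x = (y−5), MU_y = (x−2).
MRS = (y−5)/(x−2).
Tangency: set MRS = p_x/p_y = 10/7.5 = 4/3.
So (y − 5)/(x − 2) = 4/3, i.e. (y − 5) = (4/3)·(x − 2).
Rewrite the budget in excess-of-subsistence terms: 10·(x − 2) + 7.5·(y − 5) = 237.5 − 10·2 − 7.5·5 = 180.
Substituting, 20·(x − 2) = 180, so x − 2 = 9 and x* = 11.
Then y − 5 = (4/3)·9 = 12, so y* = 17.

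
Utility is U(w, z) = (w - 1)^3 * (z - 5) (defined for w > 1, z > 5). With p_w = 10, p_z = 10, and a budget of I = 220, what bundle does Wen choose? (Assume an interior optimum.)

MU_w = 3·(w−1)^2·(z−5), MU_z = (w−1)^3.
MRS = (3/1)·(z−5)/(w−1).
Tangency: set MRS = p_w/p_z = 10/10 = 1.
So (3/1)·(z − 5)/(w − 1) = 1, i.e. (z − 5) = (1/3)·(w − 1).
Rewrite the budget in excess-of-subsistence terms: 10·(w − 1) + 10·(z − 5) = 220 − 10·1 − 10·5 = 160.
Substituting, (40/3)·(w − 1) = 160, so w − 1 = 12 and w* = 13.
Then z − 5 = (1/3)·12 = 4, so z* = 9.

w* = 13, z* = 9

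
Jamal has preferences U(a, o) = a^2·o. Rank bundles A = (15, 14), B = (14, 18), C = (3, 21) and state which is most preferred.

Evaluate utility at each bundle:
U(A) = 3150.
U(B) = 3528.
U(C) = 189.
Highest utility is B, so B ≻ A ≻ C.

Bundle B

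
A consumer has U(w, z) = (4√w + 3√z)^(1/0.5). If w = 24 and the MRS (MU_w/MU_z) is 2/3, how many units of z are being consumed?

z = 6

For CES with ρ = 0.5, MRS = (4/3)·√(z/w).
Setting (4/3)·√(z/24) = 2/3 gives √(z/24) = 0.5, so z/24 = 0.25 and z = 6.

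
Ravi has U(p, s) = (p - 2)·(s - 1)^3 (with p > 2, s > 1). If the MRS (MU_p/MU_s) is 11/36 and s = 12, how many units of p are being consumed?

MU_p = (s−1)^3, MU_s = 3·(p−2)·(s−1)^2.
MRS = (1/3)·(s−1)/(p−2).
Substitute s = 12: MRS = (11/3)/(p − 2). Setting this equal to 11/36 gives p − 2 = (11/3)/(11/36) = 12, so p = 14.

p = 14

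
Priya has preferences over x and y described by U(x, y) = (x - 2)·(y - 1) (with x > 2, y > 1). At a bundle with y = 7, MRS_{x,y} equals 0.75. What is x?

MU_x = (y−1), MU_y = (x−2).
MRS = (y−1)/(x−2).
Substitute y = 7: MRS = 6/(x − 2). Setting this equal to 0.75 gives x − 2 = 6/0.75 = 8, so x = 10.

x = 10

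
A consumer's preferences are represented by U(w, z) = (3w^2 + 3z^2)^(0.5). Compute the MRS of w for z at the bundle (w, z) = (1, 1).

MRS = 1

For CES with ρ = 2, MRS = (z/w)^(-1).
At (1, 1): MRS = 1.
That is, one extra unit of w is worth 1 units of z at the margin.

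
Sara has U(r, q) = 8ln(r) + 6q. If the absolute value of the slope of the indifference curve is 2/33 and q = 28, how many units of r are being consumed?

MU_r = 8/r, MU_q = 6.
MRS = 8/r ÷ 6.
MRS depends only on r: (4/3)/r = 2/33 ⇒ r = (4/3)/(2/33) = 22.

r = 22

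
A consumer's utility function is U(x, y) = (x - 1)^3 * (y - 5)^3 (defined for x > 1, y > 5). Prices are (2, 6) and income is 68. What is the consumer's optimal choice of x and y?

MU_x = 3·(x−1)^2·(y−5)^3, MU_y = 3·(x−1)^3·(y−5)^2.
MRS = (y−5)/(x−1).
Tangency: set MRS = p_x/p_y = 2/6 = 1/3.
So (y − 5)/(x − 1) = 1/3, i.e. (y − 5) = (1/3)·(x − 1).
Rewrite the budget in excess-of-subsistence terms: 2·(x − 1) + 6·(y − 5) = 68 − 2·1 − 6·5 = 36.
Substituting, 4·(x − 1) = 36, so x − 1 = 9 and x* = 10.
Then y − 5 = (1/3)·9 = 3, so y* = 8.

x* = 10, y* = 8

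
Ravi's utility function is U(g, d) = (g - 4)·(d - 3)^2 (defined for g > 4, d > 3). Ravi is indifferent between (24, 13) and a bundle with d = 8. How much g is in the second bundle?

g = 84

U(24, 13) = 2000.
Set U(g, 8) = 2000 and solve.
With d = 8: (8 − 3)^2 = 25, so (g − 4) = 2000/25 = 80.
So g = 4 + 80 = 84.
Check: U(84, 8) = 2000.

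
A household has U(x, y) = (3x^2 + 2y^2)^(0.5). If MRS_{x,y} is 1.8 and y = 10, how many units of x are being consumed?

x = 12

For CES with ρ = 2, MRS = (3/2)·(y/x)^(-1).
Setting (3/2)·(10/x)^(-1) = 1.8 gives (10/x)^(-1) = 1.2, so 10/x = 5/6 and x = 12.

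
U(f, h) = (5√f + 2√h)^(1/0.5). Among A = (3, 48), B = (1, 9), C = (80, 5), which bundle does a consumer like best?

Bundle C

Evaluate utility at each bundle:
U(A) = 507.000.
U(B) = 121.000.
U(C) = 2420.000.
Highest utility is C, so C ≻ A ≻ B.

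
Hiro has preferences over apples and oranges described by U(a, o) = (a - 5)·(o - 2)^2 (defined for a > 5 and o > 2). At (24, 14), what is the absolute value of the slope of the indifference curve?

MU_a = (o−2)^2, MU_o = 2·(a−5)·(o−2).
MRS = (1/2)·(o−2)/(a−5).
At (24, 14): MRS = 6/19.
The indifference curve has slope −6/19 at this bundle.

MRS = 6/19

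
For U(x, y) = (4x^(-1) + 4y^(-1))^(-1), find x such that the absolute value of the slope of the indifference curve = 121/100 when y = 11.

For CES with ρ = -1, MRS = (y/x)^2.
Setting (11/x)^2 = 121/100 gives 11/x = 1.1 and x = 10.

x = 10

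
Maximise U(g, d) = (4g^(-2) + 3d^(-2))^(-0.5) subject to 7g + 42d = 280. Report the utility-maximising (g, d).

For CES with ρ = -2, MRS = (4/3)·(d/g)^3.
Tangency: set MRS = p_g/p_d = 7/42 = 1/6.
So (d/g)^3 = 0.125; taking the cube root, d/g = 0.5, i.e. d = 0.5·g.
Substitute into the budget 7·g + 42·d = 280: 28·g = 280, so g* = 10 and d* = 0.5·10 = 5.

g* = 10, d* = 5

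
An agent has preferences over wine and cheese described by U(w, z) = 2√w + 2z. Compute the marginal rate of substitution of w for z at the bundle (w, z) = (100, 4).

MU_w = 2/(2√w), MU_z = 2.
MRS = 2/(2√w) ÷ 2.
At (100, 4): MRS = 0.05.
So at (100, 4) the consumer would give up 0.05 units of z for one more unit of w.

MRS = 0.05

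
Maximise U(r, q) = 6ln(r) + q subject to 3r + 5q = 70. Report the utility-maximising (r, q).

r* = 10, q* = 8

MU_r = 6/r, MU_q = 1.
MRS = 6/r ÷ 1.
Tangency: set MRS = p_r/p_q = 3/5 = 0.6.
MRS depends only on r: 6/r = 0.6 ⇒ r* = 6/0.6 = 10.
From the budget, 5·q = 70 − 3·10 = 40, so q* = 8.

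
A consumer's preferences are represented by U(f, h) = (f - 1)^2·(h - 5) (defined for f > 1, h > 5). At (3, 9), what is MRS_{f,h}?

MRS = 4

MU_f = 2·(f−1)·(h−5), MU_h = (f−1)^2.
MRS = (2/1)·(h−5)/(f−1).
At (3, 9): MRS = 4.
So at (3, 9) the consumer would give up 4 units of h for one more unit of f.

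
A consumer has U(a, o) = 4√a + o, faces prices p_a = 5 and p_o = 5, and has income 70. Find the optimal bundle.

a* = 4, o* = 10

MU_a = 4/(2√a), MU_o = 1.
MRS = 4/(2√a) ÷ 1.
Tangency: set MRS = p_a/p_o = 5/5 = 1.
MRS depends only on a: 2/√a = 1 ⇒ √a = 2/1 = 2 ⇒ a* = 4.
From the budget, 5·o = 70 − 5·4 = 50, so o* = 10.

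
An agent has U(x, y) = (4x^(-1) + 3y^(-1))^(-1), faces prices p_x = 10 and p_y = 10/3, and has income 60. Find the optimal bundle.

For CES with ρ = -1, MRS = (4/3)·(y/x)^2.
Tangency: set MRS = p_x/p_y = 10/(10/3) = 3.
So (y/x)^2 = 2.25; taking the square root, y/x = 1.5, i.e. y = 1.5·x.
Substitute into the budget 10·x + (10/3)·y = 60: 15·x = 60, so x* = 4 and y* = 1.5·4 = 6.

x* = 4, y* = 6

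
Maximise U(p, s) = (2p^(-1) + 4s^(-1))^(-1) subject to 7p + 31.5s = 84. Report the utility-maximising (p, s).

p* = 3, s* = 2

For CES with ρ = -1, MRS = (2/4)·(s/p)^2.
Tangency: set MRS = p_p/p_s = 7/31.5 = 2/9.
So (s/p)^2 = 4/9; taking the square root, s/p = 2/3, i.e. s = (2/3)·p.
Substitute into the budget 7·p + 31.5·s = 84: 28·p = 84, so p* = 3 and s* = (2/3)·3 = 2.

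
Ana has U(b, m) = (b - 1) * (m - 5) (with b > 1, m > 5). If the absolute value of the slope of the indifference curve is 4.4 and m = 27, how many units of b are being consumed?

b = 6

MU_b = (m−5), MU_m = (b−1).
MRS = (m−5)/(b−1).
Substitute m = 27: MRS = 22/(b − 1). Setting this equal to 4.4 gives b − 1 = 22/4.4 = 5, so b = 6.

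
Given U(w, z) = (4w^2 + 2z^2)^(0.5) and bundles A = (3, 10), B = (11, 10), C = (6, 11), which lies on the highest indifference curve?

Bundle B

Evaluate utility at each bundle:
U(A) = 15.362.
U(B) = 26.153.
U(C) = 19.647.
Highest utility is B, so B ≻ C ≻ A.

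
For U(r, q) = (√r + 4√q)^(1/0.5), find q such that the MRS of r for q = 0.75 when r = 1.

For CES with ρ = 0.5, MRS = (1/4)·√(q/r).
Setting (1/4)·√(q/1) = 0.75 gives √(q/1) = 3, so q/1 = 9 and q = 9.

q = 9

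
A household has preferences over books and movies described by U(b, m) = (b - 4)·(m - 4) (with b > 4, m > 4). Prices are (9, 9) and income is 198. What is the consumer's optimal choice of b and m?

b* = 11, m* = 11

MU_b = (m−4), MU_m = (b−4).
MRS = (m−4)/(b−4).
Tangency: set MRS = p_b/p_m = 9/9 = 1.
So (m − 4)/(b − 4) = 1, i.e. (m − 4) = (b − 4).
Rewrite the budget in excess-of-subsistence terms: 9·(b − 4) + 9·(m − 4) = 198 − 9·4 − 9·4 = 126.
Substituting, 18·(b − 4) = 126, so b − 4 = 7 and b* = 11.
Then m − 4 = 7, so m* = 11.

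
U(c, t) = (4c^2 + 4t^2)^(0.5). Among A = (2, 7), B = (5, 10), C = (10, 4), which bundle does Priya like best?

Bundle B

Evaluate utility at each bundle:
U(A) = 14.560.
U(B) = 22.361.
U(C) = 21.541.
Highest utility is B, so B ≻ C ≻ A.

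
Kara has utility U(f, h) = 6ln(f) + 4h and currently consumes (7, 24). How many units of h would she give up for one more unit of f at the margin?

MRS = 3/14

MU_f = 6/f, MU_h = 4.
MRS = 6/f ÷ 4.
At (7, 24): MRS = 3/14.
So at (7, 24) the consumer would give up 3/14 units of h for one more unit of f.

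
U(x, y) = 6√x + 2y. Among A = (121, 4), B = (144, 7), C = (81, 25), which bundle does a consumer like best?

Bundle C

Evaluate utility at each bundle:
U(A) = 74.000.
U(B) = 86.000.
U(C) = 104.000.
Highest utility is C, so C ≻ B ≻ A.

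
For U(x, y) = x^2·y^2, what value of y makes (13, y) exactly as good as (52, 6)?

y = 24

U(52, 6) = 97344.
Set U(13, y) = 97344 and solve.
With x = 13: 13^2 = 169, so y^2 = 97344/169 = 576; taking the square root, y = 24.
Check: U(13, 24) = 97344.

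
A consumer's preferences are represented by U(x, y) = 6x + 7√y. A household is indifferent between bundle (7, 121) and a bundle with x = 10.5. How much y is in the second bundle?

U(7, 121) = 119.
Set U(10.5, y) = 119 and solve.
With x = 10.5: 7√y = 119 − 6·10.5 = 56, so √y = 8 and y = 64.
Check: U(10.5, 64) = 119.

y = 64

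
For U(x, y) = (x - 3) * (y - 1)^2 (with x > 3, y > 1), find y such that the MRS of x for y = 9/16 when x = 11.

y = 10

MU_x = (y−1)^2, MU_y = 2·(x−3)·(y−1).
MRS = (1/2)·(y−1)/(x−3).
Substitute x = 11: MRS = (y − 1)/16. Setting this equal to 9/16 gives y − 1 = (9/16)·16 = 9, so y = 10.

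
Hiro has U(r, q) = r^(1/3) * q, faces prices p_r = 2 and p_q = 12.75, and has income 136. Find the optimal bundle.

r* = 17, q* = 8

MU_r = 1/3·r^(-2/3)·q and MU_q = r^(1/3).
MRS = MU_r/MU_q = (1/3)·q/r.
Tangency: set MRS = p_r/p_q = 2/12.75 = 8/51.
So (1/3)·q/r = 8/51, i.e. q = (8/17)·r.
Substitute into the budget 2·r + 12.75·q = 136: 8·r = 136, so r* = 17.
Then q* = (8/17)·17 = 8.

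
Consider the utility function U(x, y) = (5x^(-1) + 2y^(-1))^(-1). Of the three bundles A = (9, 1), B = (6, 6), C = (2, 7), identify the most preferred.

Bundle B

Evaluate utility at each bundle:
U(A) = 0.391.
U(B) = 0.857.
U(C) = 0.359.
Highest utility is B, so B ≻ A ≻ C.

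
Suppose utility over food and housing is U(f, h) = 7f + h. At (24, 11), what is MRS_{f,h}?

MU_f = 7, MU_h = 1, so MRS = 7/1 = 7 at every bundle.
At (24, 11): MRS = 7.
So at (24, 11) the consumer would give up 7 units of h for one more unit of f.

MRS = 7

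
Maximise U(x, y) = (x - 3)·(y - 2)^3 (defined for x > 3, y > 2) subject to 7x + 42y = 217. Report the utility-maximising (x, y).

x* = 7, y* = 4

MU_x = (y−2)^3, MU_y = 3·(x−3)·(y−2)^2.
MRS = (1/3)·(y−2)/(x−3).
Tangency: set MRS = p_x/p_y = 7/42 = 1/6.
So (1/3)·(y − 2)/(x − 3) = 1/6, i.e. (y − 2) = 0.5·(x − 3).
Rewrite the budget in excess-of-subsistence terms: 7·(x − 3) + 42·(y − 2) = 217 − 7·3 − 42·2 = 112.
Substituting, 28·(x − 3) = 112, so x − 3 = 4 and x* = 7.
Then y − 2 = 0.5·4 = 2, so y* = 4.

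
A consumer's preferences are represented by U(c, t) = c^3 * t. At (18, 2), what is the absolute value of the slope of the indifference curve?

MRS = 1/3

MU_c = 3·c^2·t and MU_t = c^3.
MRS = MU_c/MU_t = (3/1)·t/c.
At (18, 2): MRS = 1/3.
So at (18, 2) the consumer would give up 1/3 units of t for one more unit of c.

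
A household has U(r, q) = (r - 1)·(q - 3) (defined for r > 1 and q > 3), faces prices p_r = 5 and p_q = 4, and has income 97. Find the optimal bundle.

MU_r = (q−3), MU_q = (r−1).
MRS = (q−3)/(r−1).
Tangency: set MRS = p_r/p_q = 5/4 = 1.25.
So (q − 3)/(r − 1) = 1.25, i.e. (q − 3) = 1.25·(r − 1).
Rewrite the budget in excess-of-subsistence terms: 5·(r − 1) + 4·(q − 3) = 97 − 5·1 − 4·3 = 80.
Substituting, 10·(r − 1) = 80, so r − 1 = 8 and r* = 9.
Then q − 3 = 1.25·8 = 10, so q* = 13.

r* = 9, q* = 13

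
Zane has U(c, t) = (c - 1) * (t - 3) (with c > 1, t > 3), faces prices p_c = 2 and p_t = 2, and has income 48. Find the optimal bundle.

MU_c = (t−3), MU_t = (c−1).
MRS = (t−3)/(c−1).
Tangency: set MRS = p_c/p_t = 2/2 = 1.
So (t − 3)/(c − 1) = 1, i.e. (t − 3) = (c − 1).
Rewrite the budget in excess-of-subsistence terms: 2·(c − 1) + 2·(t − 3) = 48 − 2·1 − 2·3 = 40.
Substituting, 4·(c − 1) = 40, so c − 1 = 10 and c* = 11.
Then t − 3 = 10, so t* = 13.

c* = 11, t* = 13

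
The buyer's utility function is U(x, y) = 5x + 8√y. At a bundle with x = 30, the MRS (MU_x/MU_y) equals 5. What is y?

MU_x = 5, MU_y = 8/(2√y).
MRS = 5 ÷ (8/(2√y)).
MRS depends only on y: 1.25·√y = 5 ⇒ √y = 5/1.25 = 4 ⇒ y = 16.

y = 16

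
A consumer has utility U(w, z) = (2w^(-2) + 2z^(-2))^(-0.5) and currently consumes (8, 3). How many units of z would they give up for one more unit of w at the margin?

For CES with ρ = -2, MRS = (z/w)^3.
At (8, 3): MRS = 27/512.
That is, one extra unit of w is worth 27/512 units of z at the margin.

MRS = 27/512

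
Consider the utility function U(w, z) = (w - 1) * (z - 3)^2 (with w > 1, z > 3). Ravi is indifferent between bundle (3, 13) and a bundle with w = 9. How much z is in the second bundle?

z = 8

U(3, 13) = 200.
Set U(9, z) = 200 and solve.
With w = 9: (9 − 1) = 8, so (z − 3)^2 = 200/8 = 25.
Taking the square root (with z > 3): z − 3 = 5, so z = 8.
Check: U(9, 8) = 200.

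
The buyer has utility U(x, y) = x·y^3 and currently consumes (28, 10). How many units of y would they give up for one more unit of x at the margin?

MU_x = y^3 and MU_y = 3·x·y^2.
MRS = MU_x/MU_y = (1/3)·y/x.
At (28, 10): MRS = 5/42.
So at (28, 10) the consumer would give up 5/42 units of y for one more unit of x.

MRS = 5/42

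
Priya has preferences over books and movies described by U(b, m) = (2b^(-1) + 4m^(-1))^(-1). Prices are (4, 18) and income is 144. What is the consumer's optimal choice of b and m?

b* = 9, m* = 6

For CES with ρ = -1, MRS = (2/4)·(m/b)^2.
Tangency: set MRS = p_b/p_m = 4/18 = 2/9.
So (m/b)^2 = 4/9; taking the square root, m/b = 2/3, i.e. m = (2/3)·b.
Substitute into the budget 4·b + 18·m = 144: 16·b = 144, so b* = 9 and m* = (2/3)·9 = 6.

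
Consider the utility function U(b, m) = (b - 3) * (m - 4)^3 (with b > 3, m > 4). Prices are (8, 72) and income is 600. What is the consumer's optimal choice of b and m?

b* = 12, m* = 7

MU_b = (m−4)^3, MU_m = 3·(b−3)·(m−4)^2.
MRS = (1/3)·(m−4)/(b−3).
Tangency: set MRS = p_b/p_m = 8/72 = 1/9.
So (1/3)·(m − 4)/(b − 3) = 1/9, i.e. (m − 4) = (1/3)·(b − 3).
Rewrite the budget in excess-of-subsistence terms: 8·(b − 3) + 72·(m − 4) = 600 − 8·3 − 72·4 = 288.
Substituting, 32·(b − 3) = 288, so b − 3 = 9 and b* = 12.
Then m − 4 = (1/3)·9 = 3, so m* = 7.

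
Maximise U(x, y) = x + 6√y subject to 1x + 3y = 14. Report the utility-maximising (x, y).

x* = 11, y* = 1

MU_x = 1, MU_y = 6/(2√y).
MRS = 1 ÷ (6/(2√y)).
Tangency: set MRS = p_x/p_y = 1/3.
MRS depends only on y: (1/3)·√y = 1/3 ⇒ √y = (1/3)/(1/3) = 1 ⇒ y* = 1.
From the budget, 1·x = 14 − 3·1 = 11, so x* = 11.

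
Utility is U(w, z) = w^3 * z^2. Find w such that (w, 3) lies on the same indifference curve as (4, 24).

w = 16

U(4, 24) = 36864.
Set U(w, 3) = 36864 and solve.
With z = 3: 3^2 = 9, so w^3 = 36864/9 = 4096; taking the cube root, w = 16.
Check: U(16, 3) = 36864.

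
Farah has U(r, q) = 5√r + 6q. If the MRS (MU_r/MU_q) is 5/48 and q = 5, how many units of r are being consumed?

MU_r = 5/(2√r), MU_q = 6.
MRS = 5/(2√r) ÷ 6.
MRS depends only on r: (5/12)/√r = 5/48 ⇒ √r = (5/12)/(5/48) = 4 ⇒ r = 16.

r = 16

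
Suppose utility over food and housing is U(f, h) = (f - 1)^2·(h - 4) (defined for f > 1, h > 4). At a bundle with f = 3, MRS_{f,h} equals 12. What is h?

h = 16

MU_f = 2·(f−1)·(h−4), MU_h = (f−1)^2.
MRS = (2/1)·(h−4)/(f−1).
Substitute f = 3: MRS = (h − 4)/1. Setting this equal to 12 gives h − 4 = 12·1 = 12, so h = 16.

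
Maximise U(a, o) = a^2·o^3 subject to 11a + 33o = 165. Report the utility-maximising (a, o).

a* = 6, o* = 3

MU_a = 2·a·o^3 and MU_o = 3·a^2·o^2.
MRS = MU_a/MU_o = (2/3)·o/a.
Tangency: set MRS = p_a/p_o = 11/33 = 1/3.
So (2/3)·o/a = 1/3, i.e. o = 0.5·a.
Substitute into the budget 11·a + 33·o = 165: 27.5·a = 165, so a* = 6.
Then o* = 0.5·6 = 3.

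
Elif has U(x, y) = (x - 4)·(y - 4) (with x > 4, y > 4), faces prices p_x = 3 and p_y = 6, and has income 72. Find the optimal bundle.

x* = 10, y* = 7

MU_x = (y−4), MU_y = (x−4).
MRS = (y−4)/(x−4).
Tangency: set MRS = p_x/p_y = 3/6 = 0.5.
So (y − 4)/(x − 4) = 0.5, i.e. (y − 4) = 0.5·(x − 4).
Rewrite the budget in excess-of-subsistence terms: 3·(x − 4) + 6·(y − 4) = 72 − 3·4 − 6·4 = 36.
Substituting, 6·(x − 4) = 36, so x − 4 = 6 and x* = 10.
Then y − 4 = 0.5·6 = 3, so y* = 7.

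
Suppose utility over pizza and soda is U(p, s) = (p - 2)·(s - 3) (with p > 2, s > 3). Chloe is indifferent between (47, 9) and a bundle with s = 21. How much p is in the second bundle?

p = 17

U(47, 9) = 270.
Set U(p, 21) = 270 and solve.
With s = 21: (21 − 3) = 18, so (p − 2) = 270/18 = 15.
So p = 2 + 15 = 17.
Check: U(17, 21) = 270.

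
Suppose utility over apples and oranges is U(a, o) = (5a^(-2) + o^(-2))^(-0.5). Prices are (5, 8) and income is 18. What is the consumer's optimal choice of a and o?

For CES with ρ = -2, MRS = (5/1)·(o/a)^3.
Tangency: set MRS = p_a/p_o = 5/8 = 0.625.
So (o/a)^3 = 0.125; taking the cube root, o/a = 0.5, i.e. o = 0.5·a.
Substitute into the budget 5·a + 8·o = 18: 9·a = 18, so a* = 2 and o* = 0.5·2 = 1.

a* = 2, o* = 1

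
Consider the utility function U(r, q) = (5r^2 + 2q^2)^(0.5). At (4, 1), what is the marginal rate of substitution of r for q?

MRS = 10

For CES with ρ = 2, MRS = (5/2)·(q/r)^(-1).
At (4, 1): MRS = 10.
That is, one extra unit of r is worth 10 units of q at the margin.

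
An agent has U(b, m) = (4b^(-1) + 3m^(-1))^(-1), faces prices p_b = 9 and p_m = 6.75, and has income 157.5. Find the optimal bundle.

b* = 10, m* = 10

For CES with ρ = -1, MRS = (4/3)·(m/b)^2.
Tangency: set MRS = p_b/p_m = 9/6.75 = 4/3.
So (m/b)^2 = 1; taking the square root, m/b = 1, i.e. m = b.
Substitute into the budget 9·b + 6.75·m = 157.5: 15.75·b = 157.5, so b* = 10 and m* = 10.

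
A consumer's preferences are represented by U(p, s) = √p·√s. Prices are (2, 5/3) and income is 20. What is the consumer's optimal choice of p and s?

p* = 5, s* = 6

MU_p = 0.5·p^(-0.5)·√s and MU_s = 0.5·√p·s^(-0.5).
MRS = MU_p/MU_s = s/p.
Tangency: set MRS = p_p/p_s = 2/(5/3) = 1.2.
So s/p = 1.2, i.e. s = 1.2·p.
Substitute into the budget 2·p + (5/3)·s = 20: 4·p = 20, so p* = 5.
Then s* = 1.2·5 = 6.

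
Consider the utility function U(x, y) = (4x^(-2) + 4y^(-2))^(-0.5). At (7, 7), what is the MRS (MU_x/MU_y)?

For CES with ρ = -2, MRS = (y/x)^3.
At (7, 7): MRS = 1.
That is, one extra unit of x is worth 1 units of y at the margin.

MRS = 1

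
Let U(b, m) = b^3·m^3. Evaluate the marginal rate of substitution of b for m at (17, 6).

MU_b = 3·b^2·m^3 and MU_m = 3·b^3·m^2.
MRS = MU_b/MU_m = m/b.
At (17, 6): MRS = 6/17.
So at (17, 6) the consumer would give up 6/17 units of m for one more unit of b.

MRS = 6/17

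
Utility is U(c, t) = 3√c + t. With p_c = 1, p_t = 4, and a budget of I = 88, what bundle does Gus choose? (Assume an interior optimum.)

c* = 36, t* = 13

MU_c = 3/(2√c), MU_t = 1.
MRS = 3/(2√c) ÷ 1.
Tangency: set MRS = p_c/p_t = 1/4 = 0.25.
MRS depends only on c: 1.5/√c = 0.25 ⇒ √c = 1.5/0.25 = 6 ⇒ c* = 36.
From the budget, 4·t = 88 − 1·36 = 52, so t* = 13.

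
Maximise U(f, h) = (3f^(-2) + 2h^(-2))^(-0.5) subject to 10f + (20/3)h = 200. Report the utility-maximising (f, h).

f* = 12, h* = 12

For CES with ρ = -2, MRS = (3/2)·(h/f)^3.
Tangency: set MRS = p_f/p_h = 10/(20/3) = 1.5.
So (h/f)^3 = 1; taking the cube root, h/f = 1, i.e. h = f.
Substitute into the budget 10·f + (20/3)·h = 200: (50/3)·f = 200, so f* = 12 and h* = 12.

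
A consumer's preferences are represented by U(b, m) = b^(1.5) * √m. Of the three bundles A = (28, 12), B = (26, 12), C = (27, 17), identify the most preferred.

Bundle C

Evaluate utility at each bundle:
U(A) = 513.248.
U(B) = 459.252.
U(C) = 578.456.
Highest utility is C, so C ≻ A ≻ B.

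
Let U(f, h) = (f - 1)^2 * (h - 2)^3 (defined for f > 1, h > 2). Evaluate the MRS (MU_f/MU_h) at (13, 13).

MU_f = 2·(f−1)·(h−2)^3, MU_h = 3·(f−1)^2·(h−2)^2.
MRS = (2/3)·(h−2)/(f−1).
At (13, 13): MRS = 11/18.
The indifference curve has slope −11/18 at this bundle.

MRS = 11/18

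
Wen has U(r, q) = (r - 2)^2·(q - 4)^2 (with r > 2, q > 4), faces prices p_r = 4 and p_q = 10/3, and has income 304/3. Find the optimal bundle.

MU_r = 2·(r−2)·(q−4)^2, MU_q = 2·(r−2)^2·(q−4).
MRS = (q−4)/(r−2).
Tangency: set MRS = p_r/p_q = 4/(10/3) = 1.2.
So (q − 4)/(r − 2) = 1.2, i.e. (q − 4) = 1.2·(r − 2).
Rewrite the budget in excess-of-subsistence terms: 4·(r − 2) + (10/3)·(q − 4) = 304/3 − 4·2 − (10/3)·4 = 80.
Substituting, 8·(r − 2) = 80, so r − 2 = 10 and r* = 12.
Then q − 4 = 1.2·10 = 12, so q* = 16.

r* = 12, q* = 16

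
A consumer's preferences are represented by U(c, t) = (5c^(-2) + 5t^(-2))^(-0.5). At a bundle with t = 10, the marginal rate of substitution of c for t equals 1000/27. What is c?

For CES with ρ = -2, MRS = (t/c)^3.
Setting (10/c)^3 = 1000/27 gives 10/c = 10/3 and c = 3.

c = 3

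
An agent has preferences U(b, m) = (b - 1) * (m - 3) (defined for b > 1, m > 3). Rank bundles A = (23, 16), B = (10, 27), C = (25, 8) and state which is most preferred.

Bundle A

Evaluate utility at each bundle:
U(A) = 286.
U(B) = 216.
U(C) = 120.
Highest utility is A, so A ≻ B ≻ C.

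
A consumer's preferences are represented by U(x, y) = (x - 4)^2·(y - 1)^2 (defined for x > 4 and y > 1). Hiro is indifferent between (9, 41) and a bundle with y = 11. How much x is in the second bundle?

U(9, 41) = 40000.
Set U(x, 11) = 40000 and solve.
With y = 11: (11 − 1)^2 = 100, so (x − 4)^2 = 40000/100 = 400.
Taking the square root (with x > 4): x − 4 = 20, so x = 24.
Check: U(24, 11) = 40000.

x = 24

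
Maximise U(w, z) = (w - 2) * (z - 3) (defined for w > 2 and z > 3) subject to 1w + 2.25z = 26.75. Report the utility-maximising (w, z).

w* = 11, z* = 7

MU_w = (z−3), MU_z = (w−2).
MRS = (z−3)/(w−2).
Tangency: set MRS = p_w/p_z = 1/2.25 = 4/9.
So (z − 3)/(w − 2) = 4/9, i.e. (z − 3) = (4/9)·(w − 2).
Rewrite the budget in excess-of-subsistence terms: 1·(w − 2) + 2.25·(z − 3) = 26.75 − 1·2 − 2.25·3 = 18.
Substituting, 2·(w − 2) = 18, so w − 2 = 9 and w* = 11.
Then z − 3 = (4/9)·9 = 4, so z* = 7.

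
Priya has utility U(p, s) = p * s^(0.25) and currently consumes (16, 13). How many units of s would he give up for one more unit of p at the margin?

MRS = 3.25

MU_p = s^(0.25) and MU_s = 0.25·p·s^(-0.75).
MRS = MU_p/MU_s = (4)·s/p.
At (16, 13): MRS = 3.25.
The indifference curve has slope −3.25 at this bundle.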